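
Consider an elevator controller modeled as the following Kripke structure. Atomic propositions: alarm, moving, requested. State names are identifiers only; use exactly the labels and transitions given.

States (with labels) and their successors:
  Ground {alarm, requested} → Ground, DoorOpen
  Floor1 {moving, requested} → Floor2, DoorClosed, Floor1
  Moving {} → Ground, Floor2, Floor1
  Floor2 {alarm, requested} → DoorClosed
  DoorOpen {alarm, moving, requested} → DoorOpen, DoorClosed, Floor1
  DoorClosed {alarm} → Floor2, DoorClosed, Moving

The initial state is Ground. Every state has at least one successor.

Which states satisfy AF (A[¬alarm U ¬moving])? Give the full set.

States satisfying A[¬alarm U ¬moving]: {Ground, Moving, Floor2, DoorClosed}.
States satisfying AF (A[¬alarm U ¬moving]): {Ground, Moving, Floor2, DoorClosed}.

{Ground, Moving, Floor2, DoorClosed}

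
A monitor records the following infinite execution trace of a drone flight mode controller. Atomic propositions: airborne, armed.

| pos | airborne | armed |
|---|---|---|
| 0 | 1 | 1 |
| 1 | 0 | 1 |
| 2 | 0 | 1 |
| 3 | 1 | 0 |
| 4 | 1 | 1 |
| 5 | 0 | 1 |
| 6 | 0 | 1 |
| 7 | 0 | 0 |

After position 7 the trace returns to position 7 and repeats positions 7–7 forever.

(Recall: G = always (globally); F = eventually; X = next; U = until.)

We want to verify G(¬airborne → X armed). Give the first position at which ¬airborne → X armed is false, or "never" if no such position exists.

2

Check ¬airborne → X armed at each position in order: 0 ✓, 1 ✓.
At position 2 the labels are {armed} and the next position 3 has {airborne}, so ¬airborne → X armed is false there. This is the first violation.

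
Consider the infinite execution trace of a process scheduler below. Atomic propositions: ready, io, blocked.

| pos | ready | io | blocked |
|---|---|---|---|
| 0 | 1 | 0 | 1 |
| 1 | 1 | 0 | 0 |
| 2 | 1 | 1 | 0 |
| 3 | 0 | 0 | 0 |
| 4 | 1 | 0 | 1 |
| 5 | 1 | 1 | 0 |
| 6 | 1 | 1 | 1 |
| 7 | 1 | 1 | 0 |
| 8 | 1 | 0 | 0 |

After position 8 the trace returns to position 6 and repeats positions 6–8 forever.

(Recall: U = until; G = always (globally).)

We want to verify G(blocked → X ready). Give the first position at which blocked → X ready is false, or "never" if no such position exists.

blocked → X ready holds at every position 0..8, and those are all the positions the trace ever visits, so the invariant G(blocked → X ready) is never violated.

never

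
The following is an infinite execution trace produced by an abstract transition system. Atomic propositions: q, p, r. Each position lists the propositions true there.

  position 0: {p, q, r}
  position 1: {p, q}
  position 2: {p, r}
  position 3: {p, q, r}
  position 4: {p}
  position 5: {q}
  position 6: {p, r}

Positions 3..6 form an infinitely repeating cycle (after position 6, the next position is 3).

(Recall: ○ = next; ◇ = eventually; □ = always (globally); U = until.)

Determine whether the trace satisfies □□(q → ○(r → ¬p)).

□(q → ○(r → ¬p)) must hold at every position from 0 onward. It fails at position 0, so □□(q → ○(r → ¬p)) is false.

Violated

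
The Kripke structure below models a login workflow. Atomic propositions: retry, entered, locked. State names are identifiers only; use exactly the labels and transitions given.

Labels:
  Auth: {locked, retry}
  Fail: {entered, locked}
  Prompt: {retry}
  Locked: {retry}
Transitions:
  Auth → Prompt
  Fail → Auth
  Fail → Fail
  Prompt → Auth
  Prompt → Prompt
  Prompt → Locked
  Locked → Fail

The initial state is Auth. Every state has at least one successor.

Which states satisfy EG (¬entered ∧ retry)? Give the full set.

States satisfying ¬entered ∧ retry: {Auth, Prompt, Locked}.
States satisfying EG (¬entered ∧ retry): {Auth, Prompt}.

{Auth, Prompt}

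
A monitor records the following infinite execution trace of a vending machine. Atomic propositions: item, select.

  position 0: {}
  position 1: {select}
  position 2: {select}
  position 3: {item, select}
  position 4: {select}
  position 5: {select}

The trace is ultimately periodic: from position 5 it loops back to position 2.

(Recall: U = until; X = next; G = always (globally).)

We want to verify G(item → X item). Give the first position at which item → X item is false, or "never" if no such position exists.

Check item → X item at each position in order: 0 ✓, 1 ✓, 2 ✓.
At position 3 the labels are {item, select} and the next position 4 has {select}, so item → X item is false there. This is the first violation.

3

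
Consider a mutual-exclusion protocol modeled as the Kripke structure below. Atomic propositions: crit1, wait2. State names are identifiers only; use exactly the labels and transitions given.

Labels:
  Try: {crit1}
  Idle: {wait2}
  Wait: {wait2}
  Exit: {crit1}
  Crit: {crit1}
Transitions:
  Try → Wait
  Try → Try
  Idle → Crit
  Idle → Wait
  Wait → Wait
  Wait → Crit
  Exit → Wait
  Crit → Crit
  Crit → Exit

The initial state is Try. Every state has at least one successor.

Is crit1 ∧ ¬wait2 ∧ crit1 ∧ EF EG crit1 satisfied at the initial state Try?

Satisfied

States satisfying ¬wait2: {Try, Exit, Crit}.
States satisfying ¬wait2 ∧ crit1: {Try, Exit, Crit}.
States satisfying crit1 ∧ ¬wait2 ∧ crit1: {Try, Exit, Crit}.
States satisfying EG crit1: {Try, Crit}.
States satisfying EF EG crit1: {Try, Idle, Wait, Exit, Crit}.
States satisfying crit1 ∧ ¬wait2 ∧ crit1 ∧ EF EG crit1: {Try, Exit, Crit}.
Try ∈ Sat(crit1 ∧ ¬wait2 ∧ crit1 ∧ EF EG crit1).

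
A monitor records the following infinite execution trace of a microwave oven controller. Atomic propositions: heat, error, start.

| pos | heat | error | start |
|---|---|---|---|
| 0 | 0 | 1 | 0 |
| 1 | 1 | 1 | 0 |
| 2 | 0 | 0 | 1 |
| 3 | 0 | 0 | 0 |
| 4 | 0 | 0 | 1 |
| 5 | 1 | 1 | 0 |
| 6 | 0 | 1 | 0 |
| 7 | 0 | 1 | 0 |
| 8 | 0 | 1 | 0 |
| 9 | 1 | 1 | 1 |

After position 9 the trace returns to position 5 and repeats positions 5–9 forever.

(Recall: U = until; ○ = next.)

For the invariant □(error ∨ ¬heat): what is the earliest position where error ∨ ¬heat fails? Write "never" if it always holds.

never

error ∨ ¬heat holds at every position 0..9, and those are all the positions the trace ever visits, so the invariant □(error ∨ ¬heat) is never violated.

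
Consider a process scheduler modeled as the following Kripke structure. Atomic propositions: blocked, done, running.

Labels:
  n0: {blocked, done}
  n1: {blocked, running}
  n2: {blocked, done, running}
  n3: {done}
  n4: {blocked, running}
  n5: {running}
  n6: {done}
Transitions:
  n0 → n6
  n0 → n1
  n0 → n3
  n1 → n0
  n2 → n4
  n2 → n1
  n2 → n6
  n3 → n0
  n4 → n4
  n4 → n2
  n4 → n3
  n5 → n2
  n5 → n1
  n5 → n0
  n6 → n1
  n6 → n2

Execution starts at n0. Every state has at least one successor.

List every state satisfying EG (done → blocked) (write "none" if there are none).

{n0, n1, n2, n4, n5}

States satisfying done → blocked: {n0, n1, n2, n4, n5}.
States satisfying EG (done → blocked): {n0, n1, n2, n4, n5}.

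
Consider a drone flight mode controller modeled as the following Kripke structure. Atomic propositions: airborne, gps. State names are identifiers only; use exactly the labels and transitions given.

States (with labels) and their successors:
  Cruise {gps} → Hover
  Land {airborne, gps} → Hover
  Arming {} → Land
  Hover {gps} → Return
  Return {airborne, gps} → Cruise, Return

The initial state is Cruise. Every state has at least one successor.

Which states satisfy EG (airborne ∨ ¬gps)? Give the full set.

{Return}

States satisfying airborne ∨ ¬gps: {Land, Arming, Return}.
States satisfying EG (airborne ∨ ¬gps): {Return}.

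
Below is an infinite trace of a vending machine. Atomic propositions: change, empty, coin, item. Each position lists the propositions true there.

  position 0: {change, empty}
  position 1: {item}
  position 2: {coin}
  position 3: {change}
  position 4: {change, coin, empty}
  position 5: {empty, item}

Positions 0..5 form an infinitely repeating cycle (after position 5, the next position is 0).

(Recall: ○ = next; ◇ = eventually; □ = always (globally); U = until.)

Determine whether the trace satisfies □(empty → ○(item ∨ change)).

empty → ○(item ∨ change) holds at every position 0..5, and those are all positions ever visited, so □(empty → ○(item ∨ change)) holds.
Positions where empty holds: 0, 4, 5.
Check ○(item ∨ change) at each: 0→ok, 4→ok, 5→ok.

Satisfied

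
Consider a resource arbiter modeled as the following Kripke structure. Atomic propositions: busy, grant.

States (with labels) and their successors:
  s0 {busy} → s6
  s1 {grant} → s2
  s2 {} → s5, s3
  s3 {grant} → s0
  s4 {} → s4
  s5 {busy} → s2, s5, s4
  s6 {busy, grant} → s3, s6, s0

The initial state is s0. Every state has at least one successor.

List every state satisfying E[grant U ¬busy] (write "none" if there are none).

States satisfying grant: {s1, s3, s6}.
States satisfying ¬busy: {s1, s2, s3, s4}.
States satisfying E[grant U ¬busy]: {s1, s2, s3, s4, s6}.

{s1, s2, s3, s4, s6}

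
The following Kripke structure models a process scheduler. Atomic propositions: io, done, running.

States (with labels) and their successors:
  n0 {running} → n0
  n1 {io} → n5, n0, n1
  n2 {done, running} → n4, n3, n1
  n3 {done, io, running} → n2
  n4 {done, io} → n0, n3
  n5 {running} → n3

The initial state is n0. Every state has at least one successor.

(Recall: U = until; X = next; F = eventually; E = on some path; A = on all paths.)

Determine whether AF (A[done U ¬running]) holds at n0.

States satisfying A[done U ¬running]: {n1, n4}.
States satisfying AF (A[done U ¬running]): {n1, n4}.
There is a path from n0 along which A[done U ¬running] never holds.
n0 ∉ Sat(AF (A[done U ¬running])).

Does not hold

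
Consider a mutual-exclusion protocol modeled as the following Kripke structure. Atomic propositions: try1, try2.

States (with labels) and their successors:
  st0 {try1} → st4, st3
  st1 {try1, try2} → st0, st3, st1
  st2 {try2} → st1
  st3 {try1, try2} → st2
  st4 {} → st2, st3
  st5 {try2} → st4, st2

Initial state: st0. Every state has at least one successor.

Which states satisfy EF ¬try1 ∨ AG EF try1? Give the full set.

{st0, st1, st2, st3, st4, st5}

States satisfying ¬try1: {st2, st4, st5}.
States satisfying EF ¬try1: {st0, st1, st2, st3, st4, st5}.
States satisfying EF try1: {st0, st1, st2, st3, st4, st5}.
States satisfying AG EF try1: {st0, st1, st2, st3, st4, st5}.
States satisfying EF ¬try1 ∨ AG EF try1: {st0, st1, st2, st3, st4, st5}.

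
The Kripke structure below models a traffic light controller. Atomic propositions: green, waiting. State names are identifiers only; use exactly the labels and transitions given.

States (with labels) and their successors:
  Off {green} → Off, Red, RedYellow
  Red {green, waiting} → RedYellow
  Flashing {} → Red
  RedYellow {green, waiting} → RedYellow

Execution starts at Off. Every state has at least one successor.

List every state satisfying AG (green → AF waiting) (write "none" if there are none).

{Red, Flashing, RedYellow}

States satisfying green → AF waiting: {Red, Flashing, RedYellow}.
States satisfying AG (green → AF waiting): {Red, Flashing, RedYellow}.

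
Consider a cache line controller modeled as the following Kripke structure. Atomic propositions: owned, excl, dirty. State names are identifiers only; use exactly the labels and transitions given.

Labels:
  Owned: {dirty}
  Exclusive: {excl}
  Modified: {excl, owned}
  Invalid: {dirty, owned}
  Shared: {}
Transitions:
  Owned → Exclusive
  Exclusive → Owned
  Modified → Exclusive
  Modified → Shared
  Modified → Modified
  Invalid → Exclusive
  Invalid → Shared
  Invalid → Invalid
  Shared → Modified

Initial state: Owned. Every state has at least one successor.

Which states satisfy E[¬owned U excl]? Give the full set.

States satisfying ¬owned: {Owned, Exclusive, Shared}.
States satisfying excl: {Exclusive, Modified}.
States satisfying E[¬owned U excl]: {Owned, Exclusive, Modified, Shared}.

{Owned, Exclusive, Modified, Shared}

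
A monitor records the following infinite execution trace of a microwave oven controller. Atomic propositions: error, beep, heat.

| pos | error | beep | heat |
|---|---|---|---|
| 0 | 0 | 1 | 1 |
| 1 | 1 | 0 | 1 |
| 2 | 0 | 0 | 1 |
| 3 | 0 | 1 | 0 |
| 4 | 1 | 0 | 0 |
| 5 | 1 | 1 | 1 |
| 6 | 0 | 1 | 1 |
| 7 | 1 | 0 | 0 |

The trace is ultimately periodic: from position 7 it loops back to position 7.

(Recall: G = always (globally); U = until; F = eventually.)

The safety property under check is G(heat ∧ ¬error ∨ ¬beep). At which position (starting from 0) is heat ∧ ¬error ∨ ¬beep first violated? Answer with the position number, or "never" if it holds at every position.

Check heat ∧ ¬error ∨ ¬beep at each position in order: 0 ✓, 1 ✓, 2 ✓.
At position 3 the labels are {beep}, so heat ∧ ¬error ∨ ¬beep is false there. This is the first violation.

3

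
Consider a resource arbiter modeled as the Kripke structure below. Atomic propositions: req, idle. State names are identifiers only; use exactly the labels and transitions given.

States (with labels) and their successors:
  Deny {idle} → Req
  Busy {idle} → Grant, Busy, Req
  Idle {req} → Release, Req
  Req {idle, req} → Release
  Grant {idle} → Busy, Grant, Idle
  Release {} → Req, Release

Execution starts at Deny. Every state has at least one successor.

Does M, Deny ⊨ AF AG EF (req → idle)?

States satisfying AG EF (req → idle): {Deny, Busy, Idle, Req, Grant, Release}.
States satisfying AF AG EF (req → idle): {Deny, Busy, Idle, Req, Grant, Release}.
Deny ∈ Sat(AF AG EF (req → idle)).

Yes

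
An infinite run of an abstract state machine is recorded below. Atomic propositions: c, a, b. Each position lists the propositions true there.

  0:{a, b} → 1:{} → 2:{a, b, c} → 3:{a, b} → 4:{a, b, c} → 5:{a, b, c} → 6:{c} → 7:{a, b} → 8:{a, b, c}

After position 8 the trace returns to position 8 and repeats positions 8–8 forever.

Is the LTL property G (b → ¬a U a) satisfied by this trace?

Satisfied

b → ¬a U a holds at every position 0..8, and those are all positions ever visited, so G (b → ¬a U a) holds.
Positions where b holds: 0, 2, 3, 4, 5, 7, 8.
Check ¬a U a at each: 0→ok, 2→ok, 3→ok, 4→ok, 5→ok, 7→ok, 8→ok.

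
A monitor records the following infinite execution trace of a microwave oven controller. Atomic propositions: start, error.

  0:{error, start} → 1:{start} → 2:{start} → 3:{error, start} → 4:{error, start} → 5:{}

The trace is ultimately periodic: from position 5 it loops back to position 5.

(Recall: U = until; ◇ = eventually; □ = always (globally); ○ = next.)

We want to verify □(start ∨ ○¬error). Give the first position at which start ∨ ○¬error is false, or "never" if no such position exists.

start ∨ ○¬error holds at every position 0..5, and those are all the positions the trace ever visits, so the invariant □(start ∨ ○¬error) is never violated.

never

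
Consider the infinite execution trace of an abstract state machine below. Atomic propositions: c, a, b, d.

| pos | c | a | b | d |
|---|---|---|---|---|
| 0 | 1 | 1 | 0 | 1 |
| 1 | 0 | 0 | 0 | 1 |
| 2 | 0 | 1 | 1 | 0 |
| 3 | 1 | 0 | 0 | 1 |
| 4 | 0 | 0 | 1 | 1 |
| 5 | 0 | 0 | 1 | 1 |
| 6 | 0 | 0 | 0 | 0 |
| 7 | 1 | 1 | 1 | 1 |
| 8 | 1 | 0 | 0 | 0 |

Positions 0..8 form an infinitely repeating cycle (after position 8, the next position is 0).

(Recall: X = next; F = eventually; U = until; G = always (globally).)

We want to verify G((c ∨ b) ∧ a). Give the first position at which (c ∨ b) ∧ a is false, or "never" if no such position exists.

Check (c ∨ b) ∧ a at each position in order: 0 ✓.
At position 1 the labels are {d}, so (c ∨ b) ∧ a is false there. This is the first violation.

1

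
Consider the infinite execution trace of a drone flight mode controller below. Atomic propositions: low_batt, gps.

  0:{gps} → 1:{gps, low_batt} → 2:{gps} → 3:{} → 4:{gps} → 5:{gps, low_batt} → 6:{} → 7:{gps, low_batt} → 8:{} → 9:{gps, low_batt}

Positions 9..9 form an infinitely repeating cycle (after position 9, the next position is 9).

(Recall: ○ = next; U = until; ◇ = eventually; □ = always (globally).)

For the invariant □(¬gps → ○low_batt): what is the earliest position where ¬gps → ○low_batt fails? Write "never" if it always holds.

Check ¬gps → ○low_batt at each position in order: 0 ✓, 1 ✓, 2 ✓.
At position 3 the labels are {} and the next position 4 has {gps}, so ¬gps → ○low_batt is false there. This is the first violation.

3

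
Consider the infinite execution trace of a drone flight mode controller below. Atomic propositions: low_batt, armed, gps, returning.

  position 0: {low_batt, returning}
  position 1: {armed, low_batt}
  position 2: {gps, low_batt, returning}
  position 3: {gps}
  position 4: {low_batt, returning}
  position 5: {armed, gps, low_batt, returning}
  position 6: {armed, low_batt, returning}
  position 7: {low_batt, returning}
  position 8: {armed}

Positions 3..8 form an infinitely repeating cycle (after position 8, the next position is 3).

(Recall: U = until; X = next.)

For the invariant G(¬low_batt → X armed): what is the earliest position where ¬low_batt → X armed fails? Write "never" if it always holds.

3

Check ¬low_batt → X armed at each position in order: 0 ✓, 1 ✓, 2 ✓.
At position 3 the labels are {gps} and the next position 4 has {low_batt, returning}, so ¬low_batt → X armed is false there. This is the first violation.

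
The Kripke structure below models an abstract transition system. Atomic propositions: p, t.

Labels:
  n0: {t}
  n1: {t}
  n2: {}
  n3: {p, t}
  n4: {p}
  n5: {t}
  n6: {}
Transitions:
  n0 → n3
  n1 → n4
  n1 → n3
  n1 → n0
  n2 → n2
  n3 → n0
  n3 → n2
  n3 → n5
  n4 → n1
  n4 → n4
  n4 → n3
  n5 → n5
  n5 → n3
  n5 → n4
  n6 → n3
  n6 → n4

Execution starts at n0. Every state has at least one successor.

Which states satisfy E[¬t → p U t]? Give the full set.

{n0, n1, n3, n4, n5}

States satisfying ¬t → p: {n0, n1, n3, n4, n5}.
States satisfying t: {n0, n1, n3, n5}.
States satisfying E[¬t → p U t]: {n0, n1, n3, n4, n5}.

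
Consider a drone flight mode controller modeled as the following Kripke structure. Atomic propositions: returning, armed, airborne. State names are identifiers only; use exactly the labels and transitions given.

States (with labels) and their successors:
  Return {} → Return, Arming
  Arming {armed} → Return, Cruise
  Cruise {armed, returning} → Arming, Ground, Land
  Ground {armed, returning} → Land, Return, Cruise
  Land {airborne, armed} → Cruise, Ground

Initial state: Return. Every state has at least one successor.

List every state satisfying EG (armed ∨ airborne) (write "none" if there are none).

States satisfying armed ∨ airborne: {Arming, Cruise, Ground, Land}.
States satisfying EG (armed ∨ airborne): {Arming, Cruise, Ground, Land}.

{Arming, Cruise, Ground, Land}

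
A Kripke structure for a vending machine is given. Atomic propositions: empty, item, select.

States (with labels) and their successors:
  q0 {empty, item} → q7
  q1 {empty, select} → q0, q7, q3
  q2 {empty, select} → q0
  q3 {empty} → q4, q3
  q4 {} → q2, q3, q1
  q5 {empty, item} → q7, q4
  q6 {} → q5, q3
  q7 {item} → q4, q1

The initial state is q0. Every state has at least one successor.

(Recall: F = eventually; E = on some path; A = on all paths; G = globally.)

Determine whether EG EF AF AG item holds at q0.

States satisfying EF AF AG item: ∅.
States satisfying EG EF AF AG item: ∅.
No suitable path/successor from q0 witnesses the formula.
q0 ∉ Sat(EG EF AF AG item).

No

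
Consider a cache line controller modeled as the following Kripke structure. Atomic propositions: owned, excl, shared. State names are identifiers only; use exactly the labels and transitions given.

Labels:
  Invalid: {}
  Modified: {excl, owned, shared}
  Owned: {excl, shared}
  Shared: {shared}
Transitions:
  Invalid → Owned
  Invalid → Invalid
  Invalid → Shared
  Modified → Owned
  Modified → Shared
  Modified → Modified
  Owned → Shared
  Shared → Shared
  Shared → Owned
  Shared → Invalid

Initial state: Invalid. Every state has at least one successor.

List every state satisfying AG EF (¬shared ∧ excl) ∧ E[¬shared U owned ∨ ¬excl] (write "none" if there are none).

States satisfying EF (¬shared ∧ excl): ∅.
States satisfying AG EF (¬shared ∧ excl): ∅.
States satisfying ¬shared: {Invalid}.
States satisfying owned ∨ ¬excl: {Invalid, Modified, Shared}.
States satisfying E[¬shared U owned ∨ ¬excl]: {Invalid, Modified, Shared}.
States satisfying AG EF (¬shared ∧ excl) ∧ E[¬shared U owned ∨ ¬excl]: ∅.

none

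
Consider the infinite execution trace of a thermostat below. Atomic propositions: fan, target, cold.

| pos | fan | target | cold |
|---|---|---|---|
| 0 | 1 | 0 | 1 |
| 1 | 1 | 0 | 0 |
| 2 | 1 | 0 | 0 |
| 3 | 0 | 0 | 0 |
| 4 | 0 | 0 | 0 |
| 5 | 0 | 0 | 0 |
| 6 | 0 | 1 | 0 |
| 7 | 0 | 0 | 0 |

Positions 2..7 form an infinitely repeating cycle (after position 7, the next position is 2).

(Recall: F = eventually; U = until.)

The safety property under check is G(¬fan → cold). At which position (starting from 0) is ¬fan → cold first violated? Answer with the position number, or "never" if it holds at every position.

3

Check ¬fan → cold at each position in order: 0 ✓, 1 ✓, 2 ✓.
At position 3 the labels are {}, so ¬fan → cold is false there. This is the first violation.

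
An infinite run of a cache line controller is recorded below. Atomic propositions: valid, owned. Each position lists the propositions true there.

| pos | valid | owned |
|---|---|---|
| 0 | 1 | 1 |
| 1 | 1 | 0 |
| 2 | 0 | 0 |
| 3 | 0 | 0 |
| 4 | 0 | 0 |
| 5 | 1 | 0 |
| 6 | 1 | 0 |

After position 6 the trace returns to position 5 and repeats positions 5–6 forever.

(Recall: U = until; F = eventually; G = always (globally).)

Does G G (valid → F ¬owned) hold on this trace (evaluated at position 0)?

Holds

G (valid → F ¬owned) holds at every position 0..6, and those are all positions ever visited, so G G (valid → F ¬owned) holds.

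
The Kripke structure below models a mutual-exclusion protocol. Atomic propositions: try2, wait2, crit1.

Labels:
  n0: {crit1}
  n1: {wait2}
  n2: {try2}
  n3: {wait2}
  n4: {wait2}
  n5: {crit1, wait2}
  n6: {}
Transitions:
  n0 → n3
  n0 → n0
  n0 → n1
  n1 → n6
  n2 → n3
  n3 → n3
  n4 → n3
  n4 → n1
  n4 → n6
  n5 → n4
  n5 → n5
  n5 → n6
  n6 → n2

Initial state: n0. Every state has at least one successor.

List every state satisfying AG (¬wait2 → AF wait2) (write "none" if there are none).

States satisfying ¬wait2 → AF wait2: {n1, n2, n3, n4, n5, n6}.
States satisfying AG (¬wait2 → AF wait2): {n1, n2, n3, n4, n5, n6}.

{n1, n2, n3, n4, n5, n6}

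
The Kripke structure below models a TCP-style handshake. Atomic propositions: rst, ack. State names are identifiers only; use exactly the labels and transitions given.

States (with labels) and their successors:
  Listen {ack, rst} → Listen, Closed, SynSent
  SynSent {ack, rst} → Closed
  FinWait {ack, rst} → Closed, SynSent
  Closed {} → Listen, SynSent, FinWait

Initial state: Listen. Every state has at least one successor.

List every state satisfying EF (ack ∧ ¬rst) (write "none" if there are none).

none

States satisfying ack ∧ ¬rst: ∅.
States satisfying EF (ack ∧ ¬rst): ∅.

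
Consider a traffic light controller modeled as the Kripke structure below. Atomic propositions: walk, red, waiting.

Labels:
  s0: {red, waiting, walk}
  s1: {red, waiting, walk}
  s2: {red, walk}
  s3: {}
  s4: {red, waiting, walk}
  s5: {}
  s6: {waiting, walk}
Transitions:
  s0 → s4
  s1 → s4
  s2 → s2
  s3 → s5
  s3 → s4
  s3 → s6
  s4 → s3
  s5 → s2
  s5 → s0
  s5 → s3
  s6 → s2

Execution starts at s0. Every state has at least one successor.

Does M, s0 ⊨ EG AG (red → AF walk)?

Holds

States satisfying AG (red → AF walk): {s0, s1, s2, s3, s4, s5, s6}.
States satisfying EG AG (red → AF walk): {s0, s1, s2, s3, s4, s5, s6}.
s0 ∈ Sat(EG AG (red → AF walk)).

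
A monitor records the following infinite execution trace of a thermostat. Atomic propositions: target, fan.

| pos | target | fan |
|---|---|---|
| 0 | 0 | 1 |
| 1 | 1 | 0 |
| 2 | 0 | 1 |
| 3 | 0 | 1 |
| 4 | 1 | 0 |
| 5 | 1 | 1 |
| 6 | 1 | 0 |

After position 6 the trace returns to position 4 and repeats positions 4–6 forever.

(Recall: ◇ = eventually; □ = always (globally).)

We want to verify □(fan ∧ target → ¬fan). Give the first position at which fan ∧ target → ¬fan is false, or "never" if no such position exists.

Check fan ∧ target → ¬fan at each position in order: 0 ✓, 1 ✓, 2 ✓, 3 ✓, 4 ✓.
At position 5 the labels are {fan, target}, so fan ∧ target → ¬fan is false there. This is the first violation.

5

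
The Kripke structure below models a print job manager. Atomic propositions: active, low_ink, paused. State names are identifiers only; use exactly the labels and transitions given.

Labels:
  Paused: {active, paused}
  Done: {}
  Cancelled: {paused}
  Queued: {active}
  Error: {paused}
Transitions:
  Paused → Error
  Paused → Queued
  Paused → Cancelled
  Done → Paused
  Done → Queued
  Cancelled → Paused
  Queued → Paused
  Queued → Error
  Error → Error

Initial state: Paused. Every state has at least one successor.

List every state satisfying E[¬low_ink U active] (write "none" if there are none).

States satisfying ¬low_ink: {Paused, Done, Cancelled, Queued, Error}.
States satisfying active: {Paused, Queued}.
States satisfying E[¬low_ink U active]: {Paused, Done, Cancelled, Queued}.

{Paused, Done, Cancelled, Queued}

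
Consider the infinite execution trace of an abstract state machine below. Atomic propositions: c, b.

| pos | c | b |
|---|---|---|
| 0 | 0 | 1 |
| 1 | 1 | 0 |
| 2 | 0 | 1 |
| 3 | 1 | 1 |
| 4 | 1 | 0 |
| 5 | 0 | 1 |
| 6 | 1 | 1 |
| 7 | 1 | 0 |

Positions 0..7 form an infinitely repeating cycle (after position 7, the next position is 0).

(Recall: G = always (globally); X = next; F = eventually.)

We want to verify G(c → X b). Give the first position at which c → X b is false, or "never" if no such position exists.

Check c → X b at each position in order: 0 ✓, 1 ✓, 2 ✓.
At position 3 the labels are {b, c} and the next position 4 has {c}, so c → X b is false there. This is the first violation.

3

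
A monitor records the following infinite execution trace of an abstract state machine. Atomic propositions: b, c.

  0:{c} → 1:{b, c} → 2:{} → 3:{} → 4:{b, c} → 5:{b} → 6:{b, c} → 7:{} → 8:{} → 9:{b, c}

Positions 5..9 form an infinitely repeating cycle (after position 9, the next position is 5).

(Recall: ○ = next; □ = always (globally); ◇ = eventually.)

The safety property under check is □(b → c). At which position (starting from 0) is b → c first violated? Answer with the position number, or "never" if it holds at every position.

Check b → c at each position in order: 0 ✓, 1 ✓, 2 ✓, 3 ✓, 4 ✓.
At position 5 the labels are {b}, so b → c is false there. This is the first violation.

5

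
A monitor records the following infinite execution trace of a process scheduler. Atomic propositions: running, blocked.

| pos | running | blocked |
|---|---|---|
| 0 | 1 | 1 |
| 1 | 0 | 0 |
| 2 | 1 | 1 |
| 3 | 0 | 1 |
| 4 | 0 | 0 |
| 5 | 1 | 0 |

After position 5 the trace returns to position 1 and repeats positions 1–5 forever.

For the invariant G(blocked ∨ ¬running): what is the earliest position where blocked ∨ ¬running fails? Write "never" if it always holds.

Check blocked ∨ ¬running at each position in order: 0 ✓, 1 ✓, 2 ✓, 3 ✓, 4 ✓.
At position 5 the labels are {running}, so blocked ∨ ¬running is false there. This is the first violation.

5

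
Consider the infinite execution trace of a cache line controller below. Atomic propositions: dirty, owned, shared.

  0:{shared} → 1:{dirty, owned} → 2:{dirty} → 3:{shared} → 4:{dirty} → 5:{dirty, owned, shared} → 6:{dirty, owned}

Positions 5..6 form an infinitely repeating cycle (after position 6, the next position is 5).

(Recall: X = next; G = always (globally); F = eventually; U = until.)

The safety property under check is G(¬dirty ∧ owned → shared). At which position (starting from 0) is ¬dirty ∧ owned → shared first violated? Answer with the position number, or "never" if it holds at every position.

¬dirty ∧ owned → shared holds at every position 0..6, and those are all the positions the trace ever visits, so the invariant G(¬dirty ∧ owned → shared) is never violated.

never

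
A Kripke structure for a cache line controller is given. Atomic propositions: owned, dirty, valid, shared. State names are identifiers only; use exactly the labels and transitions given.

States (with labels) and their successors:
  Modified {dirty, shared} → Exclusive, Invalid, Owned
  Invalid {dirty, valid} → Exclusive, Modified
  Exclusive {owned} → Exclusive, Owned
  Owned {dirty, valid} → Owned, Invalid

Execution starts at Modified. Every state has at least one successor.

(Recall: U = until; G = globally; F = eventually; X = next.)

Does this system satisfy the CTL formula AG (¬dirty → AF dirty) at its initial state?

No

States satisfying ¬dirty → AF dirty: {Modified, Invalid, Owned}.
States satisfying AG (¬dirty → AF dirty): ∅.
Exclusive is reachable from Modified and violates ¬dirty → AF dirty, so AG fails at Modified.
Modified ∉ Sat(AG (¬dirty → AF dirty)).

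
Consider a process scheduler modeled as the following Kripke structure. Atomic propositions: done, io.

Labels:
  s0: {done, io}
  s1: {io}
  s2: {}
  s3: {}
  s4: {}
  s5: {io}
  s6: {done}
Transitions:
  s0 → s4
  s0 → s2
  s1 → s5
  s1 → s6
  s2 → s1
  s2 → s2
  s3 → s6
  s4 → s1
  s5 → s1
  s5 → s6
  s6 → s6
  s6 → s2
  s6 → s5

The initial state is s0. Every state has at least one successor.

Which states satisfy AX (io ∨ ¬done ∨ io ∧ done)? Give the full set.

States satisfying io ∨ ¬done ∨ io ∧ done: {s0, s1, s2, s3, s4, s5}.
States satisfying AX (io ∨ ¬done ∨ io ∧ done): {s0, s2, s4}.

{s0, s2, s4}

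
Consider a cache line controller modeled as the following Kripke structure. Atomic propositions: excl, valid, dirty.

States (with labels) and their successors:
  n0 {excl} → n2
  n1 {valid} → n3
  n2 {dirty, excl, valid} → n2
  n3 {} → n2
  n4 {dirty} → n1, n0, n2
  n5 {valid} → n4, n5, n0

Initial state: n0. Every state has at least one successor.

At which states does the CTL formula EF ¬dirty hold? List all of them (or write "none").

States satisfying ¬dirty: {n0, n1, n3, n5}.
States satisfying EF ¬dirty: {n0, n1, n3, n4, n5}.

{n0, n1, n3, n4, n5}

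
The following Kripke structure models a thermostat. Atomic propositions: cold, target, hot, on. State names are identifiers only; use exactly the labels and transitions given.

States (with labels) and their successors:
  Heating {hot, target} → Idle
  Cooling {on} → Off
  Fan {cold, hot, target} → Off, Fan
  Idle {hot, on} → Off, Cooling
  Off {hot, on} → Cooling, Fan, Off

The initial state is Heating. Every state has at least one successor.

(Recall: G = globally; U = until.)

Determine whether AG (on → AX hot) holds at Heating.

Does not hold

States satisfying on → AX hot: {Heating, Cooling, Fan}.
States satisfying AG (on → AX hot): ∅.
Idle is reachable from Heating and violates on → AX hot, so AG fails at Heating.
Heating ∉ Sat(AG (on → AX hot)).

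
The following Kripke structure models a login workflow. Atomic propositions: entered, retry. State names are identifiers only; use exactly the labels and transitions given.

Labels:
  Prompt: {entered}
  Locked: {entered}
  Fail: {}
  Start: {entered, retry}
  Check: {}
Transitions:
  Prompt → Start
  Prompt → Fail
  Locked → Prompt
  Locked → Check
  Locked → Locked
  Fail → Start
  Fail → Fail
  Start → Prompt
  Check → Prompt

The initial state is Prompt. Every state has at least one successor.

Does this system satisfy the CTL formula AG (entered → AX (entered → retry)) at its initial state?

States satisfying entered → AX (entered → retry): {Prompt, Fail, Check}.
States satisfying AG (entered → AX (entered → retry)): ∅.
Start is reachable from Prompt and violates entered → AX (entered → retry), so AG fails at Prompt.
Prompt ∉ Sat(AG (entered → AX (entered → retry))).

Violated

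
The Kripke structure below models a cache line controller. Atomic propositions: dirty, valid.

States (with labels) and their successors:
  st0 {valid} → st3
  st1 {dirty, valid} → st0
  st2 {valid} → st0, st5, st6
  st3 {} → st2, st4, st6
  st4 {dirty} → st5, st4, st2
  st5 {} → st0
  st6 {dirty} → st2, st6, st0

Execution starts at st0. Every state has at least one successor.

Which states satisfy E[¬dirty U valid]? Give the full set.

{st0, st1, st2, st3, st5}

States satisfying ¬dirty: {st0, st2, st3, st5}.
States satisfying valid: {st0, st1, st2}.
States satisfying E[¬dirty U valid]: {st0, st1, st2, st3, st5}.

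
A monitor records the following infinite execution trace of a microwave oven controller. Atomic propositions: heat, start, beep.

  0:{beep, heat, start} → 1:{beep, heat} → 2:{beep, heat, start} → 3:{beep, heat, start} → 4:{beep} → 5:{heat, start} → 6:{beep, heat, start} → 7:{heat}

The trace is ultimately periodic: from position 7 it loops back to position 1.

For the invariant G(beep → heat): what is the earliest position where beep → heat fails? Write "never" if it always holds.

4

Check beep → heat at each position in order: 0 ✓, 1 ✓, 2 ✓, 3 ✓.
At position 4 the labels are {beep}, so beep → heat is false there. This is the first violation.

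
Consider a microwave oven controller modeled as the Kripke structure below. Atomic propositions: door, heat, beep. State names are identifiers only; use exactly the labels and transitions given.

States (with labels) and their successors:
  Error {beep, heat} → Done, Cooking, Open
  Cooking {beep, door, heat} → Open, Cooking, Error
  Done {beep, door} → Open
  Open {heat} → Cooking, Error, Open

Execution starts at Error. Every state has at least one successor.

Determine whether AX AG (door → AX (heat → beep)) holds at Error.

No

States satisfying AG (door → AX (heat → beep)): ∅.
States satisfying AX AG (door → AX (heat → beep)): ∅.
Error ∉ Sat(AX AG (door → AX (heat → beep))).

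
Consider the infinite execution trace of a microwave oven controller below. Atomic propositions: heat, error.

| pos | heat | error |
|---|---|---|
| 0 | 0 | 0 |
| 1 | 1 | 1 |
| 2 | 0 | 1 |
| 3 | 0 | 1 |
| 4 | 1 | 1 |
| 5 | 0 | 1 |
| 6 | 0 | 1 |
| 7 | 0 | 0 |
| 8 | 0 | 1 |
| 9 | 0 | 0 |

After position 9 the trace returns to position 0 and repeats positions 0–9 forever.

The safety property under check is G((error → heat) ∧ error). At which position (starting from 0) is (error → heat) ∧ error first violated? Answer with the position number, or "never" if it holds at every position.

At position 0 the labels are {}, so (error → heat) ∧ error is false there. This is the first violation.

0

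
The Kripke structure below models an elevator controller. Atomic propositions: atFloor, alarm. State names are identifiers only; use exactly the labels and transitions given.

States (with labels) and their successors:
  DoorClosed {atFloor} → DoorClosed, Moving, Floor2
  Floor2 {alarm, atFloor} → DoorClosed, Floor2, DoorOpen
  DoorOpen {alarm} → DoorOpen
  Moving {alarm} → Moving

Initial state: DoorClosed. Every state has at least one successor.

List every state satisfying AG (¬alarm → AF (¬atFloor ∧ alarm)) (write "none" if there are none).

States satisfying ¬alarm → AF (¬atFloor ∧ alarm): {Floor2, DoorOpen, Moving}.
States satisfying AG (¬alarm → AF (¬atFloor ∧ alarm)): {DoorOpen, Moving}.

{DoorOpen, Moving}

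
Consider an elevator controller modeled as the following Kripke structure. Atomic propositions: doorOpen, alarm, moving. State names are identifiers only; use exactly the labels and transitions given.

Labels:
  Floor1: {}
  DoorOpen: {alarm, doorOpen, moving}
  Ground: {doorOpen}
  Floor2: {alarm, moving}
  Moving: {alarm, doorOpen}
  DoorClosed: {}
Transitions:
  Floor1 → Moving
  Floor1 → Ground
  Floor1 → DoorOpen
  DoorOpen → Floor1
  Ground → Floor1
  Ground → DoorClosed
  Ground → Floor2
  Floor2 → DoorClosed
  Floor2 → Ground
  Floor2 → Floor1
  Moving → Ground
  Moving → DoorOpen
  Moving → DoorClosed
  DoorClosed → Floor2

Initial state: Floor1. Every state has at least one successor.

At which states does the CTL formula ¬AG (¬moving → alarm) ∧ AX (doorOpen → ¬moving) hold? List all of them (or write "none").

{DoorOpen, Ground, Floor2, DoorClosed}

States satisfying ¬moving → alarm: {DoorOpen, Floor2, Moving}.
States satisfying AG (¬moving → alarm): ∅.
States satisfying ¬AG (¬moving → alarm): {Floor1, DoorOpen, Ground, Floor2, Moving, DoorClosed}.
States satisfying doorOpen → ¬moving: {Floor1, Ground, Floor2, Moving, DoorClosed}.
States satisfying AX (doorOpen → ¬moving): {DoorOpen, Ground, Floor2, DoorClosed}.
States satisfying ¬AG (¬moving → alarm) ∧ AX (doorOpen → ¬moving): {DoorOpen, Ground, Floor2, DoorClosed}.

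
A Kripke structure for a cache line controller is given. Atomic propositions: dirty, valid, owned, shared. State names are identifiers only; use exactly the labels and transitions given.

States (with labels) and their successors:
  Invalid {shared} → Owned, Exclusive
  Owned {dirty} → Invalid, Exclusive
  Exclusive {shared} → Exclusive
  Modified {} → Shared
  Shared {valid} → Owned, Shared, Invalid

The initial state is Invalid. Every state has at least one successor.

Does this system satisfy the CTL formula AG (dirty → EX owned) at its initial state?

Violated

States satisfying dirty → EX owned: {Invalid, Exclusive, Modified, Shared}.
States satisfying AG (dirty → EX owned): {Exclusive}.
Owned is reachable from Invalid and violates dirty → EX owned, so AG fails at Invalid.
Invalid ∉ Sat(AG (dirty → EX owned)).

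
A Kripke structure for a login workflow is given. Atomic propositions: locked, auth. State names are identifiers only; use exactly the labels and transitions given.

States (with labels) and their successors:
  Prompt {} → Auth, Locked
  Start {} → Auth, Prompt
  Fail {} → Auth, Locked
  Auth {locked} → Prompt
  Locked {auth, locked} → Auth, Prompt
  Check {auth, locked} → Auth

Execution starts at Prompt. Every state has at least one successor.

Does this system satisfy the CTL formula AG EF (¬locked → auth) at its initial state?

States satisfying EF (¬locked → auth): {Prompt, Start, Fail, Auth, Locked, Check}.
States satisfying AG EF (¬locked → auth): {Prompt, Start, Fail, Auth, Locked, Check}.
Every state reachable from Prompt satisfies EF (¬locked → auth).
Prompt ∈ Sat(AG EF (¬locked → auth)).

Satisfied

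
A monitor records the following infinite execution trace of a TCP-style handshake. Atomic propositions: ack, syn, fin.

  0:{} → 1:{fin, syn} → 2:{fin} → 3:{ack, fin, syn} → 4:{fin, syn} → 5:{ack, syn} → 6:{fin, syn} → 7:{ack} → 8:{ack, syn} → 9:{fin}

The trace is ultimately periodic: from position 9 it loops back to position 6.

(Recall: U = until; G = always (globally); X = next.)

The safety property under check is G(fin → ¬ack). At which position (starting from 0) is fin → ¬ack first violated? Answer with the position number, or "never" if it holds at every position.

Check fin → ¬ack at each position in order: 0 ✓, 1 ✓, 2 ✓.
At position 3 the labels are {ack, fin, syn}, so fin → ¬ack is false there. This is the first violation.

3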